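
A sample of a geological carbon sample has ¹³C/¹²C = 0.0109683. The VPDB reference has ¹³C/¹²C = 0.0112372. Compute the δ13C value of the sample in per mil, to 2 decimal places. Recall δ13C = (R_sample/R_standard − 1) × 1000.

δ13C = (R_sample / R_standard − 1) × 1000
R_sample / R_standard = 0.0109683 / 0.0112372 = 0.976071
δ13C = (0.976071 − 1) × 1000 = -23.929 per mil

-23.93 per mil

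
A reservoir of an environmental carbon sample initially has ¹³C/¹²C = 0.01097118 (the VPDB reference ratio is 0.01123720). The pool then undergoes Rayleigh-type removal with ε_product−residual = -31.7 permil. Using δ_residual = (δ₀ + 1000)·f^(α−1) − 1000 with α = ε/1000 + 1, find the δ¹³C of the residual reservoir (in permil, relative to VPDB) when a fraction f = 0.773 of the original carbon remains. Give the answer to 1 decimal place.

δ₀ = (0.01097118/0.01123720 − 1)×1000 = (0.976327 − 1)×1000 = -23.673 permil
α − 1 = ε/1000 = -0.0317
f^(α−1) = 0.773^(-0.0317) = 1.008195
δ_res = (-23.673 + 1000) × 1.008195 − 1000 = 984.328 − 1000 = -15.67 permil

-15.7 permil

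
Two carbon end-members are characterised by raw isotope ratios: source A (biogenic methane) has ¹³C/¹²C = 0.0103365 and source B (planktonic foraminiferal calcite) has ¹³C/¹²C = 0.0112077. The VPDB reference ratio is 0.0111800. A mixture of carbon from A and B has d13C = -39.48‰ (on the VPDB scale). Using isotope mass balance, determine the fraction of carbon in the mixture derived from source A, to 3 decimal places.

δ_A = (0.0103365/0.0111800 − 1)×1000 = (0.924553 − 1)×1000 = -75.447‰
δ_B = (0.0112077/0.0111800 − 1)×1000 = (1.002478 − 1)×1000 = 2.478‰
f_A = (δ_mix − δ_B)/(δ_A − δ_B) = (-39.48 − (2.478))/(-75.447 − (2.478))
f_A = -41.958 / -77.925 = 0.5384

0.538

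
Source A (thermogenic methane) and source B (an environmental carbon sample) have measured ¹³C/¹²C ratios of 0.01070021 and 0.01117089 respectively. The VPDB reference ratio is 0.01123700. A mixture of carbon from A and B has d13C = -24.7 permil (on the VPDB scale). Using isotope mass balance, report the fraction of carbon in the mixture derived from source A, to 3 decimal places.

δ_A = (0.01070021/0.01123700 − 1)×1000 = (0.952230 − 1)×1000 = -47.770 permil
δ_B = (0.01117089/0.01123700 − 1)×1000 = (0.994117 − 1)×1000 = -5.883 permil
f_A = (δ_mix − δ_B)/(δ_A − δ_B) = (-24.7 − (-5.883))/(-47.770 − (-5.883))
f_A = -18.817 / -41.887 = 0.4492

0.449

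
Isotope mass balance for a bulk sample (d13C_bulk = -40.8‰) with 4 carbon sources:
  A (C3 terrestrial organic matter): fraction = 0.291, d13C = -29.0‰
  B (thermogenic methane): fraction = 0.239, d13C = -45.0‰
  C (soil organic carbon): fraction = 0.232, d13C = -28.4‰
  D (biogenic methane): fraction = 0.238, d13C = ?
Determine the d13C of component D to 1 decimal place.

Isotope mass balance: δ_bulk = Σ fᵢ·δᵢ.
-40.8 = 0.291×(-29.0) + 0.239×(-45.0) + 0.232×(-28.4) + 0.238×δ_D
0.238·δ_D = -40.8 − (-25.783) = -15.017
δ_D = -15.017 / 0.238 = -63.10‰

-63.1‰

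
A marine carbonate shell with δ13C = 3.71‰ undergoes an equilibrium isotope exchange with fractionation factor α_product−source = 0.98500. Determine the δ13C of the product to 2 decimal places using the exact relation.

-11.35‰

δ_product = (δ_source + 1000)·α − 1000
δ_product = (3.71 + 1000) × 0.98500 − 1000
δ_product = 988.654 − 1000 = -11.346‰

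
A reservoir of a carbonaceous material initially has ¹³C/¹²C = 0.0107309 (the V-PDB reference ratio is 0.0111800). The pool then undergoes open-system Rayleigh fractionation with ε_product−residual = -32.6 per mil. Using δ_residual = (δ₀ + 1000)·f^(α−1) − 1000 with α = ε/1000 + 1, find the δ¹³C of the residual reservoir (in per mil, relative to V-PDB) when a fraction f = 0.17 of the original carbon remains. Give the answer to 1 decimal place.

16.9 per mil

δ₀ = (0.0107309/0.0111800 − 1)×1000 = (0.959830 − 1)×1000 = -40.170 per mil
α − 1 = ε/1000 = -0.0326
f^(α−1) = 0.17^(-0.0326) = 1.059467
δ_res = (-40.170 + 1000) × 1.059467 − 1000 = 1016.908 − 1000 = 16.91 per mil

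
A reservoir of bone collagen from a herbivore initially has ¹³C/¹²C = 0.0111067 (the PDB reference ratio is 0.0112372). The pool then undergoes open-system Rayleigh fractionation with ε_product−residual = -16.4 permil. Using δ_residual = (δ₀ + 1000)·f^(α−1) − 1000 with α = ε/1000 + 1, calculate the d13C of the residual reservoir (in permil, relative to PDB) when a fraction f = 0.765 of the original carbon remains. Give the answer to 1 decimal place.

-7.3 permil

δ₀ = (0.0111067/0.0112372 − 1)×1000 = (0.988387 − 1)×1000 = -11.613 permil
α − 1 = ε/1000 = -0.0164
f^(α−1) = 0.765^(-0.0164) = 1.004403
δ_res = (-11.613 + 1000) × 1.004403 − 1000 = 992.739 − 1000 = -7.26 permil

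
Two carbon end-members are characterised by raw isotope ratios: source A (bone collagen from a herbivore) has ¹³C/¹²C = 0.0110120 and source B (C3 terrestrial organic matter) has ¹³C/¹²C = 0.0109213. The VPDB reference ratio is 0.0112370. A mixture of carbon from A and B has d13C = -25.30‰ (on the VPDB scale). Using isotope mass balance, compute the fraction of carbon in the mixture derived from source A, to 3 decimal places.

δ_A = (0.0110120/0.0112370 − 1)×1000 = (0.979977 − 1)×1000 = -20.023‰
δ_B = (0.0109213/0.0112370 − 1)×1000 = (0.971905 − 1)×1000 = -28.095‰
f_A = (δ_mix − δ_B)/(δ_A − δ_B) = (-25.30 − (-28.095))/(-20.023 − (-28.095))
f_A = 2.795 / 8.072 = 0.3462

0.346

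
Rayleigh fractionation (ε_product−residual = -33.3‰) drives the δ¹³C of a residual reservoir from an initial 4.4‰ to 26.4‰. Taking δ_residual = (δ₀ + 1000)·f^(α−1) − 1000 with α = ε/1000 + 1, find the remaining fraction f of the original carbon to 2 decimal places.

0.52

α − 1 = ε/1000 = -0.0333
(δ_res + 1000)/(δ₀ + 1000) = (26.4 + 1000)/(4.4 + 1000) = 1026.4/1004.4 = 1.021904
f = 1.021904^(1/-0.0333) = exp(ln(1.021904)/-0.0333) = exp(0.02167/-0.0333)
f = exp(-0.6507) = 0.5217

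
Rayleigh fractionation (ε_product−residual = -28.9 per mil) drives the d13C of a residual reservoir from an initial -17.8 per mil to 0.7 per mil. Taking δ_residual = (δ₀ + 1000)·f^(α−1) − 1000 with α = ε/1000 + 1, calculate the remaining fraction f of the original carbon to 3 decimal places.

0.524

α − 1 = ε/1000 = -0.0289
(δ_res + 1000)/(δ₀ + 1000) = (0.7 + 1000)/(-17.8 + 1000) = 1000.7/982.2 = 1.018835
f = 1.018835^(1/-0.0289) = exp(ln(1.018835)/-0.0289) = exp(0.01866/-0.0289)
f = exp(-0.6457) = 0.5243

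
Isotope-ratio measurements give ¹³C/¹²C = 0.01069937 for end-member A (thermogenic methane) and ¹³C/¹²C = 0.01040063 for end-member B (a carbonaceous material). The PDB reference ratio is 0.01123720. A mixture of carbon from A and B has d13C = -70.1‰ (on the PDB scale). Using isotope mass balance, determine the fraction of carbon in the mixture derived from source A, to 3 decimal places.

0.163

δ_A = (0.01069937/0.01123720 − 1)×1000 = (0.952138 − 1)×1000 = -47.862‰
δ_B = (0.01040063/0.01123720 − 1)×1000 = (0.925554 − 1)×1000 = -74.446‰
f_A = (δ_mix − δ_B)/(δ_A − δ_B) = (-70.1 − (-74.446))/(-47.862 − (-74.446))
f_A = 4.346 / 26.585 = 0.1635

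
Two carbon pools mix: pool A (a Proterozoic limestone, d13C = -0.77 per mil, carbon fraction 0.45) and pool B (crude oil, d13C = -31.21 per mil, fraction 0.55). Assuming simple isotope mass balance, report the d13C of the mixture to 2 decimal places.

δ_mix = f_A·δ_A + f_B·δ_B
δ_mix = 0.45 × (-0.77) + 0.55 × (-31.21)
δ_mix = -0.347 + -17.166 = -17.512 per mil

-17.51 per mil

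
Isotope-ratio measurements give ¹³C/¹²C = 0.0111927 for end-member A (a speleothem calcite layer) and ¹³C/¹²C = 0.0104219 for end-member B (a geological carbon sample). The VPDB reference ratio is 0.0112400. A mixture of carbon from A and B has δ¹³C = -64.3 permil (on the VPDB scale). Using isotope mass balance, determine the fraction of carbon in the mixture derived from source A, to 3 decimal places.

0.124

δ_A = (0.0111927/0.0112400 − 1)×1000 = (0.995792 − 1)×1000 = -4.208 permil
δ_B = (0.0104219/0.0112400 − 1)×1000 = (0.927215 − 1)×1000 = -72.785 permil
f_A = (δ_mix − δ_B)/(δ_A − δ_B) = (-64.3 − (-72.785))/(-4.208 − (-72.785))
f_A = 8.485 / 68.577 = 0.1237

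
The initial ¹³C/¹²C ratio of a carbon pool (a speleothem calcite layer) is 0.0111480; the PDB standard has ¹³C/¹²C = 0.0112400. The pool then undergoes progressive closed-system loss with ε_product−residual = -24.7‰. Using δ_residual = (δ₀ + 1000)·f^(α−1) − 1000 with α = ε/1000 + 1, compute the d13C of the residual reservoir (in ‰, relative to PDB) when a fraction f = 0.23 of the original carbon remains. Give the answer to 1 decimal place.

δ₀ = (0.0111480/0.0112400 − 1)×1000 = (0.991815 − 1)×1000 = -8.185‰
α − 1 = ε/1000 = -0.0247
f^(α−1) = 0.23^(-0.0247) = 1.036968
δ_res = (-8.185 + 1000) × 1.036968 − 1000 = 1028.480 − 1000 = 28.48‰

28.5‰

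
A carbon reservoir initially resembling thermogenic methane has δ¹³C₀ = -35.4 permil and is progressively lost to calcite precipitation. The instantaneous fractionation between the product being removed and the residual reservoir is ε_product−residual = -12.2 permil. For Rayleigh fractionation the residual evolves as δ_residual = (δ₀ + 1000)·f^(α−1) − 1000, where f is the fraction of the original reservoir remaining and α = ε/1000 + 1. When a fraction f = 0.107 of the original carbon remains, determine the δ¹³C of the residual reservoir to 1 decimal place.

-8.7 permil

Rayleigh residual: δ_res = (δ₀ + 1000)·f^(α−1) − 1000
α = ε/1000 + 1 = 0.98780, so α − 1 = -0.01220
f^(α−1) = 0.107^(-0.01220) = 1.027641
δ_res = (-35.4 + 1000) × 1.027641 − 1000 = 991.263 − 1000 = -8.74 permil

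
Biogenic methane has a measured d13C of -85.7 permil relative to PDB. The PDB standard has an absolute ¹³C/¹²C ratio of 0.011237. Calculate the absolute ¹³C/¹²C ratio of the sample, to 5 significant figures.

R_sample = R_standard × (d13C/1000 + 1)
R_sample = 0.011237 × (-85.7/1000 + 1) = 0.011237 × 0.914300
R_sample = 0.0102740

0.010274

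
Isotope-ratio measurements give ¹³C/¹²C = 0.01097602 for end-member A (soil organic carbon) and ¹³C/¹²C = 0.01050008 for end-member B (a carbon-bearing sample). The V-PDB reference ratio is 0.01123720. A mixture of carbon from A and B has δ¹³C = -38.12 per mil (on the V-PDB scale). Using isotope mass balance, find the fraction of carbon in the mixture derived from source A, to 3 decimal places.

0.649

δ_A = (0.01097602/0.01123720 − 1)×1000 = (0.976758 − 1)×1000 = -23.242 per mil
δ_B = (0.01050008/0.01123720 − 1)×1000 = (0.934404 − 1)×1000 = -65.596 per mil
f_A = (δ_mix − δ_B)/(δ_A − δ_B) = (-38.12 − (-65.596))/(-23.242 − (-65.596))
f_A = 27.476 / 42.354 = 0.6487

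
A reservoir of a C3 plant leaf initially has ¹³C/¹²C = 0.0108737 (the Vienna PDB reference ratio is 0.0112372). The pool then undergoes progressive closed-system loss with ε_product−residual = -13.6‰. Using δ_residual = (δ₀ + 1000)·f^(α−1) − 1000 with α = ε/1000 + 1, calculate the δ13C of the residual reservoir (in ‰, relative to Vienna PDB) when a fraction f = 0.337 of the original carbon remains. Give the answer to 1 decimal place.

-17.9‰

δ₀ = (0.0108737/0.0112372 − 1)×1000 = (0.967652 − 1)×1000 = -32.348‰
α − 1 = ε/1000 = -0.0136
f^(α−1) = 0.337^(-0.0136) = 1.014902
δ_res = (-32.348 + 1000) × 1.014902 − 1000 = 982.072 − 1000 = -17.93‰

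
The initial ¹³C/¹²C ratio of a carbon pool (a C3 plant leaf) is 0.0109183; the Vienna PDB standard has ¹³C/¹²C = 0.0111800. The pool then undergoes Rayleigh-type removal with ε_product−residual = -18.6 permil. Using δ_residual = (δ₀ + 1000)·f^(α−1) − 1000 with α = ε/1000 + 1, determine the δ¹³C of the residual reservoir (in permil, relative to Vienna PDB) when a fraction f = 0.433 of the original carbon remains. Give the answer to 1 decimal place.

-8.1 permil

δ₀ = (0.0109183/0.0111800 − 1)×1000 = (0.976592 − 1)×1000 = -23.408 permil
α − 1 = ε/1000 = -0.0186
f^(α−1) = 0.433^(-0.0186) = 1.015690
δ_res = (-23.408 + 1000) × 1.015690 − 1000 = 991.915 − 1000 = -8.08 permil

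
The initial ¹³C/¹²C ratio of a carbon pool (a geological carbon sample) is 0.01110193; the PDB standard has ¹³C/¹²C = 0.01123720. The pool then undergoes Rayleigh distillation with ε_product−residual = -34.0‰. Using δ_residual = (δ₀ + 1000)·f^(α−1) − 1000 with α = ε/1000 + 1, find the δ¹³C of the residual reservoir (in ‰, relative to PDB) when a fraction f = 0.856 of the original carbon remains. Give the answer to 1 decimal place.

-6.8‰

δ₀ = (0.01110193/0.01123720 − 1)×1000 = (0.987962 − 1)×1000 = -12.038‰
α − 1 = ε/1000 = -0.0340
f^(α−1) = 0.856^(-0.0340) = 1.005300
δ_res = (-12.038 + 1000) × 1.005300 − 1000 = 993.199 − 1000 = -6.80‰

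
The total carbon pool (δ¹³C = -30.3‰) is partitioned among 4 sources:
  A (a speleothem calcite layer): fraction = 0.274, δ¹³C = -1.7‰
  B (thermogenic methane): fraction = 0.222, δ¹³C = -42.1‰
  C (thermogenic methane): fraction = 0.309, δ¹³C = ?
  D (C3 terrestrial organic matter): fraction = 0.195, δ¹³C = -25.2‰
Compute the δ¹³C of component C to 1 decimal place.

Isotope mass balance: δ_bulk = Σ fᵢ·δᵢ.
-30.3 = 0.274×(-1.7) + 0.222×(-42.1) + 0.309×δ_C + 0.195×(-25.2)
0.309·δ_C = -30.3 − (-14.726) = -15.574
δ_C = -15.574 / 0.309 = -50.40‰

-50.4‰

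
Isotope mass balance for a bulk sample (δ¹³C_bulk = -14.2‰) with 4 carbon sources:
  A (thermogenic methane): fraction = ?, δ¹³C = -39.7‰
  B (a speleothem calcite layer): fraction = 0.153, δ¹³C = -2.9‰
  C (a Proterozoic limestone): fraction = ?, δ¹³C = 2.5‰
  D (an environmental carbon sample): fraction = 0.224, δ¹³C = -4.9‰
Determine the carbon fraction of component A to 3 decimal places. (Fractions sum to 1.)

Let f_A and f_C be the unknown fractions; fractions sum to 1 so f_A + f_C = 0.623.
Mass balance: Σ fᵢ·δᵢ = δ_bulk ⇒ f_A·(-39.7) + f_C·(2.5) = -14.2 − (-1.541) = -12.659
Substitute f_C = 0.623 − f_A:
f_A·(-39.7 − 2.5) = -12.659 − 0.623×(2.5) = -14.216
f_A = -14.216 / -42.2 = 0.3369

0.337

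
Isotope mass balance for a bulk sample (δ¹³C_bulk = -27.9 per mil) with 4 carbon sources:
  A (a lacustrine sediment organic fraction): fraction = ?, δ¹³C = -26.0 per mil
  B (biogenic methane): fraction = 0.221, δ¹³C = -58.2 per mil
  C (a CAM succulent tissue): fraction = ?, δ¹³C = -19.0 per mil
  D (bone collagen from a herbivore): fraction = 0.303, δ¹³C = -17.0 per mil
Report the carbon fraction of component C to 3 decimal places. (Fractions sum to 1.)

0.356

Let f_C and f_A be the unknown fractions; fractions sum to 1 so f_C + f_A = 0.476.
Mass balance: Σ fᵢ·δᵢ = δ_bulk ⇒ f_C·(-19.0) + f_A·(-26.0) = -27.9 − (-18.013) = -9.887
Substitute f_A = 0.476 − f_C:
f_C·(-19.0 − -26.0) = -9.887 − 0.476×(-26.0) = 2.489
f_C = 2.489 / 7.0 = 0.3556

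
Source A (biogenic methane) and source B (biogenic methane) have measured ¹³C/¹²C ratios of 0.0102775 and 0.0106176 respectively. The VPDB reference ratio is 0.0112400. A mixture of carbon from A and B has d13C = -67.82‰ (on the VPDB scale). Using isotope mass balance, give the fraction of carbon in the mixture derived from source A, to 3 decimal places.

δ_A = (0.0102775/0.0112400 − 1)×1000 = (0.914368 − 1)×1000 = -85.632‰
δ_B = (0.0106176/0.0112400 − 1)×1000 = (0.944626 − 1)×1000 = -55.374‰
f_A = (δ_mix − δ_B)/(δ_A − δ_B) = (-67.82 − (-55.374))/(-85.632 − (-55.374))
f_A = -12.446 / -30.258 = 0.4113

0.411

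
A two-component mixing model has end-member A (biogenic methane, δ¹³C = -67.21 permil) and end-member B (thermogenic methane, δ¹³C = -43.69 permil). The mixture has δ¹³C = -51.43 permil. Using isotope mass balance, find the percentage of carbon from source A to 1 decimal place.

32.9%

δ_mix = f_A·δ_A + (1 − f_A)·δ_B  ⇒  f_A = (δ_mix − δ_B)/(δ_A − δ_B)
f_A = (-51.43 − (-43.69)) / (-67.21 − (-43.69))
f_A = -7.74 / -23.52 = 0.3291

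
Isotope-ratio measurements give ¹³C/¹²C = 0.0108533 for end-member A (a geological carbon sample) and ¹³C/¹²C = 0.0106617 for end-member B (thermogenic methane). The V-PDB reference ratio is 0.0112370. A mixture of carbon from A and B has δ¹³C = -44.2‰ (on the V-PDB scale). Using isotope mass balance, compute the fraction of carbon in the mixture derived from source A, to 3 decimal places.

0.410

δ_A = (0.0108533/0.0112370 − 1)×1000 = (0.965854 − 1)×1000 = -34.146‰
δ_B = (0.0106617/0.0112370 − 1)×1000 = (0.948803 − 1)×1000 = -51.197‰
f_A = (δ_mix − δ_B)/(δ_A − δ_B) = (-44.2 − (-51.197))/(-34.146 − (-51.197))
f_A = 6.997 / 17.051 = 0.4104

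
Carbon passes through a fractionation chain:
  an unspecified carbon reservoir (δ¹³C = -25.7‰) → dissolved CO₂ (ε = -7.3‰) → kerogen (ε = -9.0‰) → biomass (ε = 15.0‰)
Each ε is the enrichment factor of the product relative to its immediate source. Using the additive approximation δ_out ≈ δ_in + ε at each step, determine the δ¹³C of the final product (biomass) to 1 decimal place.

step 1: δ ≈ -25.7 + (-7.3) = -33.0‰
step 2: δ ≈ -33.0 + (-9.0) = -42.0‰
step 3: δ ≈ -42.0 + (15.0) = -27.0‰

-27.0‰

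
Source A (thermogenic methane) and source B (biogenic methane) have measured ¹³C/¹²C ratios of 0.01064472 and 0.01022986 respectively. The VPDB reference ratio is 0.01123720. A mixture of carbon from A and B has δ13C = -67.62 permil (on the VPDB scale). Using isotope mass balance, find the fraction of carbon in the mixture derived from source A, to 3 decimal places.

0.597

δ_A = (0.01064472/0.01123720 − 1)×1000 = (0.947275 − 1)×1000 = -52.725 permil
δ_B = (0.01022986/0.01123720 − 1)×1000 = (0.910357 − 1)×1000 = -89.643 permil
f_A = (δ_mix − δ_B)/(δ_A − δ_B) = (-67.62 − (-89.643))/(-52.725 − (-89.643))
f_A = 22.023 / 36.918 = 0.5965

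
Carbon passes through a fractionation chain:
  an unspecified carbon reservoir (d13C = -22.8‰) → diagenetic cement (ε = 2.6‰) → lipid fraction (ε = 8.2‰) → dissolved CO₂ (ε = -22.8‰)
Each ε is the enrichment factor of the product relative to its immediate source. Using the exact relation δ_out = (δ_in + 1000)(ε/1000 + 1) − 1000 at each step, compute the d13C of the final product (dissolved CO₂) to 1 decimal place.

-34.7‰

step 1: δ = (-22.80 + 1000)·(2.6/1000 + 1) − 1000 = -20.26‰
step 2: δ = (-20.26 + 1000)·(8.2/1000 + 1) − 1000 = -12.23‰
step 3: δ = (-12.23 + 1000)·(-22.8/1000 + 1) − 1000 = -34.75‰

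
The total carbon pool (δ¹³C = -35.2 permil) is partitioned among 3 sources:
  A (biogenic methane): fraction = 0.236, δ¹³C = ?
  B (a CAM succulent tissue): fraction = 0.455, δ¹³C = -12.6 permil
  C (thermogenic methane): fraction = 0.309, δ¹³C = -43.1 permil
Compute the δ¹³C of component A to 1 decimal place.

Isotope mass balance: δ_bulk = Σ fᵢ·δᵢ.
-35.2 = 0.236×δ_A + 0.455×(-12.6) + 0.309×(-43.1)
0.236·δ_A = -35.2 − (-19.051) = -16.149
δ_A = -16.149 / 0.236 = -68.43 permil

-68.4 permil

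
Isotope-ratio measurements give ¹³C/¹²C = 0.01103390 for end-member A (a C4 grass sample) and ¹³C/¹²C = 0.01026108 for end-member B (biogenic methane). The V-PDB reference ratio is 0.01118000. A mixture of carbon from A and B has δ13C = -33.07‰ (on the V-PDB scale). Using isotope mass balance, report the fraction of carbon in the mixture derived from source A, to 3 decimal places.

0.711

δ_A = (0.01103390/0.01118000 − 1)×1000 = (0.986932 − 1)×1000 = -13.068‰
δ_B = (0.01026108/0.01118000 − 1)×1000 = (0.917807 − 1)×1000 = -82.193‰
f_A = (δ_mix − δ_B)/(δ_A − δ_B) = (-33.07 − (-82.193))/(-13.068 − (-82.193))
f_A = 49.123 / 69.125 = 0.7106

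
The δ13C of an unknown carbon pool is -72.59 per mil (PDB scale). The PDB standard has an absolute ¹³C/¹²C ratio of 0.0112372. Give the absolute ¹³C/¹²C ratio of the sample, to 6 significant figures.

0.0104215

R_sample = R_standard × (δ13C/1000 + 1)
R_sample = 0.0112372 × (-72.59/1000 + 1) = 0.0112372 × 0.927410
R_sample = 0.0104215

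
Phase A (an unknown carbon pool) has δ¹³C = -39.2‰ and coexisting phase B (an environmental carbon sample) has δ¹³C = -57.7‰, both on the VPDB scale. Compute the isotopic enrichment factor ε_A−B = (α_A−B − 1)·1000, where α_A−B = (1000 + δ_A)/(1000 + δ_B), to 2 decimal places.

19.63‰

α_A−B = (1000 + -39.2) / (1000 + -57.7) = 960.8 / 942.3 = 1.019633
ε_A−B = (1.019633 − 1) × 1000 = 19.633‰
(The approximation ε ≈ δ_A − δ_B would give 18.5‰.)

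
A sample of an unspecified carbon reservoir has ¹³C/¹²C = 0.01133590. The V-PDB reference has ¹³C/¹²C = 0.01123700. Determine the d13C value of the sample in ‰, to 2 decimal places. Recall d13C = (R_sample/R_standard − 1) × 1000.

8.80‰

d13C = (R_sample / R_standard − 1) × 1000
R_sample / R_standard = 0.01133590 / 0.01123700 = 1.008801
d13C = (1.008801 − 1) × 1000 = 8.801‰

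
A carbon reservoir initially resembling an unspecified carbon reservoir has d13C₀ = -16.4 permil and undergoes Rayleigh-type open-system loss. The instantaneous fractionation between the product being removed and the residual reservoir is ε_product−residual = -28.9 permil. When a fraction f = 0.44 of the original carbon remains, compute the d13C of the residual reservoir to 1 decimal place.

7.2 permil

Rayleigh residual: δ_res = (δ₀ + 1000)·f^(α−1) − 1000
α = ε/1000 + 1 = 0.97110, so α − 1 = -0.02890
f^(α−1) = 0.44^(-0.02890) = 1.024010
δ_res = (-16.4 + 1000) × 1.024010 − 1000 = 1007.216 − 1000 = 7.22 permil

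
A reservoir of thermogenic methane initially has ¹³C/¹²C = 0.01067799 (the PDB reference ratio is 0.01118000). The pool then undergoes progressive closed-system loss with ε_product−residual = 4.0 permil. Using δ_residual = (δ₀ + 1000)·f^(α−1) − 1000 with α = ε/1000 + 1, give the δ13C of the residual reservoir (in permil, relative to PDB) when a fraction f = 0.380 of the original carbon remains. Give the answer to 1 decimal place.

-48.6 permil

δ₀ = (0.01067799/0.01118000 − 1)×1000 = (0.955097 − 1)×1000 = -44.903 permil
α − 1 = ε/1000 = 0.0040
f^(α−1) = 0.380^(0.0040) = 0.996137
δ_res = (-44.903 + 1000) × 0.996137 − 1000 = 951.408 − 1000 = -48.59 permil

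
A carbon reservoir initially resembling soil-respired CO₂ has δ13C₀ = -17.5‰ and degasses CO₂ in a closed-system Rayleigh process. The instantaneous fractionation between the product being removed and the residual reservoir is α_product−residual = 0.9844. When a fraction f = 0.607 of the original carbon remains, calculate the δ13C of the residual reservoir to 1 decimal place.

Rayleigh residual: δ_res = (δ₀ + 1000)·f^(α−1) − 1000
α − 1 = -0.01560
f^(α−1) = 0.607^(-0.01560) = 1.007818
δ_res = (-17.5 + 1000) × 1.007818 − 1000 = 990.182 − 1000 = -9.82‰

-9.8‰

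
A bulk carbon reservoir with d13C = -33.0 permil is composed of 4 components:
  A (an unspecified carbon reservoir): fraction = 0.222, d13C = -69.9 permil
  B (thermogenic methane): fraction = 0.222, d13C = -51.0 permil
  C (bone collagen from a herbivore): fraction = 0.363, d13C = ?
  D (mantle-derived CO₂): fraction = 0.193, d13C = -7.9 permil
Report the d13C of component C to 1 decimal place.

-12.8 permil

Isotope mass balance: δ_bulk = Σ fᵢ·δᵢ.
-33.0 = 0.222×(-69.9) + 0.222×(-51.0) + 0.363×δ_C + 0.193×(-7.9)
0.363·δ_C = -33.0 − (-28.365) = -4.635
δ_C = -4.635 / 0.363 = -12.77 permil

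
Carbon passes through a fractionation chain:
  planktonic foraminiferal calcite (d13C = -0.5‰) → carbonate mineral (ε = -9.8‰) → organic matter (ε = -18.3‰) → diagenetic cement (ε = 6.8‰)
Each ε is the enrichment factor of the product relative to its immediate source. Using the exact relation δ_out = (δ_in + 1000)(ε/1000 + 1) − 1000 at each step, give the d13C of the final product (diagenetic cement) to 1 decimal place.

step 1: δ = (-0.50 + 1000)·(-9.8/1000 + 1) − 1000 = -10.30‰
step 2: δ = (-10.30 + 1000)·(-18.3/1000 + 1) − 1000 = -28.41‰
step 3: δ = (-28.41 + 1000)·(6.8/1000 + 1) − 1000 = -21.80‰

-21.8‰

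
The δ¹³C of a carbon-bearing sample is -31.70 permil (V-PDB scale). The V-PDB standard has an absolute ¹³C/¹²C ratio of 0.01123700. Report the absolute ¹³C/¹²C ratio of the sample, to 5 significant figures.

R_sample = R_standard × (δ¹³C/1000 + 1)
R_sample = 0.01123700 × (-31.70/1000 + 1) = 0.01123700 × 0.968300
R_sample = 0.0108808

0.010881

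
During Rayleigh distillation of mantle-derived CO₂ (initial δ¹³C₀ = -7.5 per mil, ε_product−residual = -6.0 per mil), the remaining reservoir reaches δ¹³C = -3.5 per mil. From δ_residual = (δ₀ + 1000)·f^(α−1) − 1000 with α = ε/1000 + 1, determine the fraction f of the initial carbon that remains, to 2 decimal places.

0.51

α − 1 = ε/1000 = -0.0060
(δ_res + 1000)/(δ₀ + 1000) = (-3.5 + 1000)/(-7.5 + 1000) = 996.5/992.5 = 1.004030
f = 1.004030^(1/-0.0060) = exp(ln(1.004030)/-0.0060) = exp(0.00402/-0.0060)
f = exp(-0.6704) = 0.5115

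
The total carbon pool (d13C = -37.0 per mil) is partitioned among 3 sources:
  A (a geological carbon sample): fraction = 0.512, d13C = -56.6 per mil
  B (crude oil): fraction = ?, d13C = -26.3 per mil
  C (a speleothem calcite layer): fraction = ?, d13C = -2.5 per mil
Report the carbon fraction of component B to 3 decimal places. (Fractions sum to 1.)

0.286

Let f_B and f_C be the unknown fractions; fractions sum to 1 so f_B + f_C = 0.488.
Mass balance: Σ fᵢ·δᵢ = δ_bulk ⇒ f_B·(-26.3) + f_C·(-2.5) = -37.0 − (-28.979) = -8.021
Substitute f_C = 0.488 − f_B:
f_B·(-26.3 − -2.5) = -8.021 − 0.488×(-2.5) = -6.801
f_B = -6.801 / -23.8 = 0.2857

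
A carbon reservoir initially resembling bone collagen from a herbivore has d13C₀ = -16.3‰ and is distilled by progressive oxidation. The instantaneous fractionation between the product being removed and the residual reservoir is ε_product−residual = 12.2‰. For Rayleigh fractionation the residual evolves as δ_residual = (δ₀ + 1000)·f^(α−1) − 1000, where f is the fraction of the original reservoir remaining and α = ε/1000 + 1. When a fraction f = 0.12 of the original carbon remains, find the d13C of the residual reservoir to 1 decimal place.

-41.4‰

Rayleigh residual: δ_res = (δ₀ + 1000)·f^(α−1) − 1000
α = ε/1000 + 1 = 1.01220, so α − 1 = 0.01220
f^(α−1) = 0.12^(0.01220) = 0.974464
δ_res = (-16.3 + 1000) × 0.974464 − 1000 = 958.581 − 1000 = -41.42‰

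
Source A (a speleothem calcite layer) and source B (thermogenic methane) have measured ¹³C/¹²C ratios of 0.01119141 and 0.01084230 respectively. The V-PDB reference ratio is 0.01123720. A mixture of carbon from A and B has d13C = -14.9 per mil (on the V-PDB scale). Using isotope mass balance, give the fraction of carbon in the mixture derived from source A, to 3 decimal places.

δ_A = (0.01119141/0.01123720 − 1)×1000 = (0.995925 − 1)×1000 = -4.075 per mil
δ_B = (0.01084230/0.01123720 − 1)×1000 = (0.964858 − 1)×1000 = -35.142 per mil
f_A = (δ_mix − δ_B)/(δ_A − δ_B) = (-14.9 − (-35.142))/(-4.075 − (-35.142))
f_A = 20.242 / 31.067 = 0.6516

0.652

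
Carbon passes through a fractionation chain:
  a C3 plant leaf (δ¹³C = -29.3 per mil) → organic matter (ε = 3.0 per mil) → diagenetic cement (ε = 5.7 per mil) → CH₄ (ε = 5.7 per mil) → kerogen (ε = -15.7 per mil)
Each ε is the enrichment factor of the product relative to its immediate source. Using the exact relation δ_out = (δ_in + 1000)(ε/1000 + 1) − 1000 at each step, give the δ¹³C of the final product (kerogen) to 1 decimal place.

step 1: δ = (-29.30 + 1000)·(3.0/1000 + 1) − 1000 = -26.39 per mil
step 2: δ = (-26.39 + 1000)·(5.7/1000 + 1) − 1000 = -20.84 per mil
step 3: δ = (-20.84 + 1000)·(5.7/1000 + 1) − 1000 = -15.26 per mil
step 4: δ = (-15.26 + 1000)·(-15.7/1000 + 1) − 1000 = -30.72 per mil

-30.7 per mil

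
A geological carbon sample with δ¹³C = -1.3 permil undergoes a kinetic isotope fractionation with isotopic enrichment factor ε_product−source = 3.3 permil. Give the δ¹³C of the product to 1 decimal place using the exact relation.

2.0 permil

Exactly, δ_product = (δ_source + 1000)·(ε/1000 + 1) − 1000.
δ_product = (-1.3 + 1000) × (3.3/1000 + 1) − 1000
δ_product = 2.00 permil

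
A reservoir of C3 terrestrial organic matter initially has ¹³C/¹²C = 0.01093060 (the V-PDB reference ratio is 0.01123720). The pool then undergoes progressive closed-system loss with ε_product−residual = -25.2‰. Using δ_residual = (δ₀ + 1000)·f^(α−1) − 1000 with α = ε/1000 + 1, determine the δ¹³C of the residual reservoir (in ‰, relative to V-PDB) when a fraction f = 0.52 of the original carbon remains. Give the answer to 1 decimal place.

δ₀ = (0.01093060/0.01123720 − 1)×1000 = (0.972716 − 1)×1000 = -27.284‰
α − 1 = ε/1000 = -0.0252
f^(α−1) = 0.52^(-0.0252) = 1.016615
δ_res = (-27.284 + 1000) × 1.016615 − 1000 = 988.878 − 1000 = -11.12‰

-11.1‰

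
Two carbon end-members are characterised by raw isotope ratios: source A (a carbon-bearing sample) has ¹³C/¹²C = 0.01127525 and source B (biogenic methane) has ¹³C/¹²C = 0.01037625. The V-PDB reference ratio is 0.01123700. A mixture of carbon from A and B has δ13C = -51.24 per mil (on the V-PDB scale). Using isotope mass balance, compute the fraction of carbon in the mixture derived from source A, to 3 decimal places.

0.317

δ_A = (0.01127525/0.01123700 − 1)×1000 = (1.003404 − 1)×1000 = 3.404 per mil
δ_B = (0.01037625/0.01123700 − 1)×1000 = (0.923400 − 1)×1000 = -76.600 per mil
f_A = (δ_mix − δ_B)/(δ_A − δ_B) = (-51.24 − (-76.600))/(3.404 − (-76.600))
f_A = 25.360 / 80.004 = 0.3170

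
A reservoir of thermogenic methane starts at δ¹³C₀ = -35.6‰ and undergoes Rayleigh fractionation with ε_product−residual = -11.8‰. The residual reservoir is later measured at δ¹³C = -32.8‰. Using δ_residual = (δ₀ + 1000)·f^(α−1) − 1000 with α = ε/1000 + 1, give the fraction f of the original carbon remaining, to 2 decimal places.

0.78

α − 1 = ε/1000 = -0.0118
(δ_res + 1000)/(δ₀ + 1000) = (-32.8 + 1000)/(-35.6 + 1000) = 967.2/964.4 = 1.002903
f = 1.002903^(1/-0.0118) = exp(ln(1.002903)/-0.0118) = exp(0.00290/-0.0118)
f = exp(-0.2457) = 0.7822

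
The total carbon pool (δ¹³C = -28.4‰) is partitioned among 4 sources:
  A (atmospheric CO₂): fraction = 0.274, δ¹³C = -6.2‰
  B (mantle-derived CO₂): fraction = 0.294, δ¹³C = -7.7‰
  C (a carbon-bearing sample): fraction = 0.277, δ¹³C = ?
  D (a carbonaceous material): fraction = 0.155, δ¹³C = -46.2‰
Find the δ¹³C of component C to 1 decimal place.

Isotope mass balance: δ_bulk = Σ fᵢ·δᵢ.
-28.4 = 0.274×(-6.2) + 0.294×(-7.7) + 0.277×δ_C + 0.155×(-46.2)
0.277·δ_C = -28.4 − (-11.124) = -17.276
δ_C = -17.276 / 0.277 = -62.37‰

-62.4‰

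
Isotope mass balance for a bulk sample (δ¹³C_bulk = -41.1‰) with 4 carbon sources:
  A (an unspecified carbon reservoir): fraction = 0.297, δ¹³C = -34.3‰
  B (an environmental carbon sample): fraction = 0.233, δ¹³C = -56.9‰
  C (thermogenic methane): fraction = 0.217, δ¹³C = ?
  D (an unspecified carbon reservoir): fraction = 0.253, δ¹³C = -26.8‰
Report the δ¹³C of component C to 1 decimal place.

Isotope mass balance: δ_bulk = Σ fᵢ·δᵢ.
-41.1 = 0.297×(-34.3) + 0.233×(-56.9) + 0.217×δ_C + 0.253×(-26.8)
0.217·δ_C = -41.1 − (-30.225) = -10.875
δ_C = -10.875 / 0.217 = -50.11‰

-50.1‰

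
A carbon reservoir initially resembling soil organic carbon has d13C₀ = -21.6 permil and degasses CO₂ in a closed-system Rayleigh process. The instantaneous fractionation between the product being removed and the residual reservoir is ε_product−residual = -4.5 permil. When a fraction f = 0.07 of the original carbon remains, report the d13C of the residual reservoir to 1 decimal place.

Rayleigh residual: δ_res = (δ₀ + 1000)·f^(α−1) − 1000
α = ε/1000 + 1 = 0.99550, so α − 1 = -0.00450
f^(α−1) = 0.07^(-0.00450) = 1.012039
δ_res = (-21.6 + 1000) × 1.012039 − 1000 = 990.179 − 1000 = -9.82 permil

-9.8 permil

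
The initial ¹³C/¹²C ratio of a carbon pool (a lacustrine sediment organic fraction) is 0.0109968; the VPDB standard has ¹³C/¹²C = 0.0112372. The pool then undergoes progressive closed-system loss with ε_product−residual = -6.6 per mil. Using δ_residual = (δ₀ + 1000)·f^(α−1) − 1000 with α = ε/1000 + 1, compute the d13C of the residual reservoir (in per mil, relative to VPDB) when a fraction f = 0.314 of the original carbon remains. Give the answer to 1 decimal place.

δ₀ = (0.0109968/0.0112372 − 1)×1000 = (0.978607 − 1)×1000 = -21.393 per mil
α − 1 = ε/1000 = -0.0066
f^(α−1) = 0.314^(-0.0066) = 1.007674
δ_res = (-21.393 + 1000) × 1.007674 − 1000 = 986.117 − 1000 = -13.88 per mil

-13.9 per mil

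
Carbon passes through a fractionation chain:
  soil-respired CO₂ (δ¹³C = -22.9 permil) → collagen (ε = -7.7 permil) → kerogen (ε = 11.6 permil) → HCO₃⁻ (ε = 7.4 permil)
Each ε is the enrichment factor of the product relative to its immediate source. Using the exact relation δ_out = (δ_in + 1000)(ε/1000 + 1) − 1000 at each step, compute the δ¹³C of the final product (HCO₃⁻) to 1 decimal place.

-11.9 permil

step 1: δ = (-22.90 + 1000)·(-7.7/1000 + 1) − 1000 = -30.42 permil
step 2: δ = (-30.42 + 1000)·(11.6/1000 + 1) − 1000 = -19.18 permil
step 3: δ = (-19.18 + 1000)·(7.4/1000 + 1) − 1000 = -11.92 permil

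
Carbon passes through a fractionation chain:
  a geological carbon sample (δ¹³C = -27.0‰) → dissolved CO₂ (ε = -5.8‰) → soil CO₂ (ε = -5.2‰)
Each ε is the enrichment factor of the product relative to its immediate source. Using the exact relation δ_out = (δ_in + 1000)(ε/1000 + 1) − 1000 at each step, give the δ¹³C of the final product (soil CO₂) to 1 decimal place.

-37.7‰

step 1: δ = (-27.00 + 1000)·(-5.8/1000 + 1) − 1000 = -32.64‰
step 2: δ = (-32.64 + 1000)·(-5.2/1000 + 1) − 1000 = -37.67‰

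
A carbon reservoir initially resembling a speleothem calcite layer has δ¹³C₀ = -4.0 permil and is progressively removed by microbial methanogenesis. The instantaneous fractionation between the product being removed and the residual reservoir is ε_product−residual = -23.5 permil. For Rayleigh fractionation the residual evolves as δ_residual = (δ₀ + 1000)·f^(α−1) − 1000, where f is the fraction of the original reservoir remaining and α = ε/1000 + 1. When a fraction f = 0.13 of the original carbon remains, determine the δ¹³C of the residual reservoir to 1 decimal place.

44.9 permil

Rayleigh residual: δ_res = (δ₀ + 1000)·f^(α−1) − 1000
α = ε/1000 + 1 = 0.97650, so α − 1 = -0.02350
f^(α−1) = 0.13^(-0.02350) = 1.049113
δ_res = (-4.0 + 1000) × 1.049113 − 1000 = 1044.917 − 1000 = 44.92 permil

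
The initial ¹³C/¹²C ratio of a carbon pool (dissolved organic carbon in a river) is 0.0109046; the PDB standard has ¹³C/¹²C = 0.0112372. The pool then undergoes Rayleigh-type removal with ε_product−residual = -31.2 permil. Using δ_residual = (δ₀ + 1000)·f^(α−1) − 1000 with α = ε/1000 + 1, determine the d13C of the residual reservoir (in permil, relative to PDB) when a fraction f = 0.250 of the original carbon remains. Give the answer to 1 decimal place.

δ₀ = (0.0109046/0.0112372 − 1)×1000 = (0.970402 − 1)×1000 = -29.598 permil
α − 1 = ε/1000 = -0.0312
f^(α−1) = 0.250^(-0.0312) = 1.044201
δ_res = (-29.598 + 1000) × 1.044201 − 1000 = 1013.295 − 1000 = 13.30 permil

13.3 permil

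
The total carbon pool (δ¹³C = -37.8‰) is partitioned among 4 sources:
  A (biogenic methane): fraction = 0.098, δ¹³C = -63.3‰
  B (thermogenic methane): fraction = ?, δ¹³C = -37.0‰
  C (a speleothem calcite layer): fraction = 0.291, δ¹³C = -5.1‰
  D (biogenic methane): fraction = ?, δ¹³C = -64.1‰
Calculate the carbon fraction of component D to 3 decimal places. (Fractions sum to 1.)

Let f_D and f_B be the unknown fractions; fractions sum to 1 so f_D + f_B = 0.611.
Mass balance: Σ fᵢ·δᵢ = δ_bulk ⇒ f_D·(-64.1) + f_B·(-37.0) = -37.8 − (-7.688) = -30.112
Substitute f_B = 0.611 − f_D:
f_D·(-64.1 − -37.0) = -30.112 − 0.611×(-37.0) = -7.505
f_D = -7.505 / -27.1 = 0.2770

0.277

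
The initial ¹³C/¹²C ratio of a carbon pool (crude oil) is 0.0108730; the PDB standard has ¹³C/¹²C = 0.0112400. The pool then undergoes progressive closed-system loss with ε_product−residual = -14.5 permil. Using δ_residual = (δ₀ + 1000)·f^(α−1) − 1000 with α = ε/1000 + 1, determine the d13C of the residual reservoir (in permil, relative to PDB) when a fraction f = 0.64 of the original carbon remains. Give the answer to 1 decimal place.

-26.4 permil

δ₀ = (0.0108730/0.0112400 − 1)×1000 = (0.967349 − 1)×1000 = -32.651 permil
α − 1 = ε/1000 = -0.0145
f^(α−1) = 0.64^(-0.0145) = 1.006492
δ_res = (-32.651 + 1000) × 1.006492 − 1000 = 973.629 − 1000 = -26.37 permil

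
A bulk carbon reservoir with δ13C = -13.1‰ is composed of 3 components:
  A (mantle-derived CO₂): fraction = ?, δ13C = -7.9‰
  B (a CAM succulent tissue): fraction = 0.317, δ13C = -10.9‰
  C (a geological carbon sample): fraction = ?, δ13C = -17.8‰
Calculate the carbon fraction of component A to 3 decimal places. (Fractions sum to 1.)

0.254

Let f_A and f_C be the unknown fractions; fractions sum to 1 so f_A + f_C = 0.683.
Mass balance: Σ fᵢ·δᵢ = δ_bulk ⇒ f_A·(-7.9) + f_C·(-17.8) = -13.1 − (-3.455) = -9.645
Substitute f_C = 0.683 − f_A:
f_A·(-7.9 − -17.8) = -9.645 − 0.683×(-17.8) = 2.513
f_A = 2.513 / 9.9 = 0.2538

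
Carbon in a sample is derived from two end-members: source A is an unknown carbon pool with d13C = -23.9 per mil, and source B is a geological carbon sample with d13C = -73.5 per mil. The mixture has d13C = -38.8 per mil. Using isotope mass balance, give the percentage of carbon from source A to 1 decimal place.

70.0%

δ_mix = f_A·δ_A + (1 − f_A)·δ_B  ⇒  f_A = (δ_mix − δ_B)/(δ_A − δ_B)
f_A = (-38.8 − (-73.5)) / (-23.9 − (-73.5))
f_A = 34.7 / 49.6 = 0.6996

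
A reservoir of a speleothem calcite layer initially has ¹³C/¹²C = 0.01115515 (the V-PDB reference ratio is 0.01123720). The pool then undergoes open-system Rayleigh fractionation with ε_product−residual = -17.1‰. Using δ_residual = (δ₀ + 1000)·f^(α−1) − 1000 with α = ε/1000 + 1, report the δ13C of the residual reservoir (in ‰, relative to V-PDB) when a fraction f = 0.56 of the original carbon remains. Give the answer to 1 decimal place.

2.6‰

δ₀ = (0.01115515/0.01123720 − 1)×1000 = (0.992698 − 1)×1000 = -7.302‰
α − 1 = ε/1000 = -0.0171
f^(α−1) = 0.56^(-0.0171) = 1.009964
δ_res = (-7.302 + 1000) × 1.009964 − 1000 = 1002.590 − 1000 = 2.59‰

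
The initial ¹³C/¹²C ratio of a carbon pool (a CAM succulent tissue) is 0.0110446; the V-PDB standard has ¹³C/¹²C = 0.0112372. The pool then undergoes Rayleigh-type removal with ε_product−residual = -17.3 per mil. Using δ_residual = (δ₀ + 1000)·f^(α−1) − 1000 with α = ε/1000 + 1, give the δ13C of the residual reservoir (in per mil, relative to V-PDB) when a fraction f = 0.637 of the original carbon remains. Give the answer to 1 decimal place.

δ₀ = (0.0110446/0.0112372 − 1)×1000 = (0.982860 − 1)×1000 = -17.140 per mil
α − 1 = ε/1000 = -0.0173
f^(α−1) = 0.637^(-0.0173) = 1.007833
δ_res = (-17.140 + 1000) × 1.007833 − 1000 = 990.559 − 1000 = -9.44 per mil

-9.4 per mil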